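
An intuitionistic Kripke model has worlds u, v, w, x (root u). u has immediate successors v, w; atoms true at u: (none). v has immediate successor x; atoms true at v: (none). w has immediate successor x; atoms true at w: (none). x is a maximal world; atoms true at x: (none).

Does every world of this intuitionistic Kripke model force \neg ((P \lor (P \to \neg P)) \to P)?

Yes

u \Vdash \neg ((P \lor (P \to \neg P)) \to P): no world accessible from u forces (P \lor (P \to \neg P)) \to P.
Since the root u forces \neg ((P \lor (P \to \neg P)) \to P) and forcing is persistent (monotone upward), every world forces it.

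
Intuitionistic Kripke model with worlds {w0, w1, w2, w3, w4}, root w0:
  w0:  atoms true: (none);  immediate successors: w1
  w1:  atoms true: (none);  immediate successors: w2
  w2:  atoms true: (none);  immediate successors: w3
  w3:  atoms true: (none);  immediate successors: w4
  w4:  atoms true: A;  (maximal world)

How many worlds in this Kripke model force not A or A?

w0: does not force it — w0 does not force not A or A: neither disjunct is forced at w0.
w1: does not force it — w1 does not force not A or A: neither disjunct is forced at w1.
w2: does not force it — w2 does not force not A or A: neither disjunct is forced at w2.
w3: does not force it.
w4: forces it.
Worlds forcing the formula: {w4}.

1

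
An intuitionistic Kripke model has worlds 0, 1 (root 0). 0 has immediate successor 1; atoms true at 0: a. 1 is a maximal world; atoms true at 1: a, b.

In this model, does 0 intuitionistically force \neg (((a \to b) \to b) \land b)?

0 \nVdash \neg (((a \to b) \to b) \land b) since 1 is accessible from 0 and 1 \Vdash ((a \to b) \to b) \land b.
1 \Vdash ((a \to b) \to b) \land b since 1 forces both conjuncts.

No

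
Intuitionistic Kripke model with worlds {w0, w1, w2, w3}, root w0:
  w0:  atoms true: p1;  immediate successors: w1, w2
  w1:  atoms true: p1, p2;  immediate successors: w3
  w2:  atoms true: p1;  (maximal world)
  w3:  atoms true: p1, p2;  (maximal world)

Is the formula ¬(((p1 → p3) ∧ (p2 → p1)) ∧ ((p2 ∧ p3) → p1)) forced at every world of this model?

w0 ⊩ ¬(((p1 → p3) ∧ (p2 → p1)) ∧ ((p2 ∧ p3) → p1)): no world accessible from w0 forces ((p1 → p3) ∧ (p2 → p1)) ∧ ((p2 ∧ p3) → p1).
Since the root w0 forces ¬(((p1 → p3) ∧ (p2 → p1)) ∧ ((p2 ∧ p3) → p1)) and forcing is persistent (monotone upward), every world forces it.

Yes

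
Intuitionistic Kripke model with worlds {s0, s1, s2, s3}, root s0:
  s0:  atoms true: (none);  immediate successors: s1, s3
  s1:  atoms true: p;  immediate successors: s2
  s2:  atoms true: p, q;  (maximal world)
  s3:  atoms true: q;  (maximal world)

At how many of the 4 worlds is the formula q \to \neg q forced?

s0: does not force it — s0 \nVdash q \to \neg q: at the accessible world s2, s2 \Vdash q but s2 \nVdash \neg q.
s1: does not force it.
s2: does not force it.
s3: does not force it.
Worlds forcing the formula: { }.

0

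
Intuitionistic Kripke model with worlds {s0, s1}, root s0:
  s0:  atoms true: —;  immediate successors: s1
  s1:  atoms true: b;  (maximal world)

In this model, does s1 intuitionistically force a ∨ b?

Yes

s1 ⊩ a ∨ b via the disjunct b.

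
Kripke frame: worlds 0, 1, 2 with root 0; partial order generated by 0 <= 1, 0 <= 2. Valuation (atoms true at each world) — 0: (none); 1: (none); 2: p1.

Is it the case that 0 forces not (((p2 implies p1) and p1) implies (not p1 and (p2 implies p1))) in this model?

0 does not force not (((p2 implies p1) and p1) implies (not p1 and (p2 implies p1))) since 1 is accessible from 0 and 1 forces ((p2 implies p1) and p1) implies (not p1 and (p2 implies p1)).
1 forces ((p2 implies p1) and p1) implies (not p1 and (p2 implies p1)) vacuously: no world accessible from 1 forces the antecedent (p2 implies p1) and p1.

No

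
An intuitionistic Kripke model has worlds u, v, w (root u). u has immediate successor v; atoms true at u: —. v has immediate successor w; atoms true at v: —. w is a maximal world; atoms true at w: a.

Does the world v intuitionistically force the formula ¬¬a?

Yes

v ⊩ ¬¬a: no world accessible from v forces ¬a.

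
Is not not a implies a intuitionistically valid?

This is double-negation elimination, which is not intuitionistically valid.
A Kripke countermodel: worlds u, v; order generated by u <= v; atoms true at each world — u:{}; v:{a}.
u does not force not not a implies a: already at u itself, u forces not not a but u does not force a.
u lacks atom a, so u does not force a.
So the root u does not force the formula.

No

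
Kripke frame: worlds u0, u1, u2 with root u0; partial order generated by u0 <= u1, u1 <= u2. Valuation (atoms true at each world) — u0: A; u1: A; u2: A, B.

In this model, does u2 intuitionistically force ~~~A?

u2 ||-/- ~~~A since u2 is accessible from u2 and u2 ||- ~~A.
u2 ||- ~~A: no world accessible from u2 forces ~A.

No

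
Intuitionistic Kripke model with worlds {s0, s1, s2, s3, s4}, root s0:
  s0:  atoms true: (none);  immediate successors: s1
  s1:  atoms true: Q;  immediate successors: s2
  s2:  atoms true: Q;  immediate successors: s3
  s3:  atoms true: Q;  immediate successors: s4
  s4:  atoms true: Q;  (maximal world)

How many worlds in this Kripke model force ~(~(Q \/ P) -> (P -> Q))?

0

s0: does not force it — s0 ||-/- ~(~(Q \/ P) -> (P -> Q)) since s0 is accessible from s0 and s0 ||- ~(Q \/ P) -> (P -> Q).
s1: does not force it — s1 ||-/- ~(~(Q \/ P) -> (P -> Q)) since s1 is accessible from s1 and s1 ||- ~(Q \/ P) -> (P -> Q).
s2: does not force it.
s3: does not force it.
s4: does not force it.
Worlds forcing the formula: { }.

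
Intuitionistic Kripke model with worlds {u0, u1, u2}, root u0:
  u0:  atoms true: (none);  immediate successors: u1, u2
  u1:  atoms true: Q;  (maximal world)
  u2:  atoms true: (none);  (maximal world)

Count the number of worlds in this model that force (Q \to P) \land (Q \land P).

u0: does not force it — u0 \nVdash (Q \to P) \land (Q \land P) since u0 fails Q \to P.
u1: does not force it — u1 \nVdash (Q \to P) \land (Q \land P) since u1 fails Q \to P.
u2: does not force it.
Worlds forcing the formula: { }.

0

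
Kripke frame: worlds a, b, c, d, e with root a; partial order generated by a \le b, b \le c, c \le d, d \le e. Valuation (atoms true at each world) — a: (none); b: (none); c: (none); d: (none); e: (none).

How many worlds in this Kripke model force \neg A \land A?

0

a: does not force it — a \nVdash \neg A \land A since a fails A.
b: does not force it — b \nVdash \neg A \land A since b fails A.
c: does not force it.
d: does not force it.
e: does not force it.
Worlds forcing the formula: { }.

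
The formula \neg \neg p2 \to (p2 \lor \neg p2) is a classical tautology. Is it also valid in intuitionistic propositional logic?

No

This is a variant of double-negation elimination (deriving excluded middle from double negation), which is not intuitionistically valid.
A Kripke countermodel: worlds w0, w1; order generated by w0 \le w1; atoms true at each world — w0:{}; w1:{p2}.
w0 \nVdash \neg \neg p2 \to (p2 \lor \neg p2): already at w0 itself, w0 \Vdash \neg \neg p2 but w0 \nVdash p2 \lor \neg p2.
w0 \nVdash p2 \lor \neg p2: neither disjunct is forced at w0.
w0 lacks atom p2, so w0 \nVdash p2.
So the root w0 does not force the formula.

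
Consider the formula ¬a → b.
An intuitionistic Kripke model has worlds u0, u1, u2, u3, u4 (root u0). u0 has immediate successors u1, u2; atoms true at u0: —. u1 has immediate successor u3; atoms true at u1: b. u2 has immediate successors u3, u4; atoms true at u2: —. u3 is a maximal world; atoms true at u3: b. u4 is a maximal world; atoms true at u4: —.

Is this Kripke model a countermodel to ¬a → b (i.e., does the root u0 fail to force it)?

Yes

u0 ⊮ ¬a → b: already at u0 itself, u0 ⊩ ¬a but u0 ⊮ b.
u0 lacks atom b, so u0 ⊮ b.
So the root u0 does not force ¬a → b; the model is a countermodel.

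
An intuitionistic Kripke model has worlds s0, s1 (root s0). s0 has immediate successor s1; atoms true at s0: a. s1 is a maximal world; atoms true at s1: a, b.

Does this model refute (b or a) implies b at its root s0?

Yes

s0 does not force (b or a) implies b: already at s0 itself, s0 forces b or a but s0 does not force b.
s0 lacks atom b, so s0 does not force b.
So the root s0 does not force (b or a) implies b; the model is a countermodel.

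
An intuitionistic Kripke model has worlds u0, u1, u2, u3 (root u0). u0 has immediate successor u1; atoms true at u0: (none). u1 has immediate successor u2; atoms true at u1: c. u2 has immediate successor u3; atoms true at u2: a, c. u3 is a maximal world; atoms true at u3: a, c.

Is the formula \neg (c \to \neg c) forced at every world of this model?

Yes

u0 \Vdash \neg (c \to \neg c): no world accessible from u0 forces c \to \neg c.
Since the root u0 forces \neg (c \to \neg c) and forcing is persistent (monotone upward), every world forces it.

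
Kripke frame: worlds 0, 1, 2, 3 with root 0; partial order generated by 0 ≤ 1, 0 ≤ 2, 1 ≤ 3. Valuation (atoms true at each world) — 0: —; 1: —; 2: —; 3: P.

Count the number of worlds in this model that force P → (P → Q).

1

0: does not force it — 0 ⊮ P → (P → Q): at the accessible world 3, 3 ⊩ P but 3 ⊮ P → Q.
1: does not force it.
2: forces it.
3: does not force it.
Worlds forcing the formula: {2}.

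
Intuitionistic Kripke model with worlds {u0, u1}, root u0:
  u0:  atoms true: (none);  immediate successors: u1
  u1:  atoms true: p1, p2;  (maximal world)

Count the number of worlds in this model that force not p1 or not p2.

u0: does not force it — u0 does not force not p1 or not p2: neither disjunct is forced at u0.
u1: does not force it — u1 does not force not p1 or not p2: neither disjunct is forced at u1.
Worlds forcing the formula: { }.

0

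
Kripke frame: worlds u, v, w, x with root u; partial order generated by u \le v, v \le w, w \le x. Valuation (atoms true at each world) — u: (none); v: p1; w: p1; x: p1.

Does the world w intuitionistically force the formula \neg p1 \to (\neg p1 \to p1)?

Yes

w \Vdash \neg p1 \to (\neg p1 \to p1) vacuously: no world accessible from w forces the antecedent \neg p1.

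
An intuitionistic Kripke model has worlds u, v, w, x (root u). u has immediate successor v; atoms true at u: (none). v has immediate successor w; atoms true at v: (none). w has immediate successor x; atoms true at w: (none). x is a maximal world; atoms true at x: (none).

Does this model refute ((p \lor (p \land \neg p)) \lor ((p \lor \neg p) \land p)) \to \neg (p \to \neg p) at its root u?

u \Vdash ((p \lor (p \land \neg p)) \lor ((p \lor \neg p) \land p)) \to \neg (p \to \neg p) vacuously: no world accessible from u forces the antecedent (p \lor (p \land \neg p)) \lor ((p \lor \neg p) \land p).
So the root u forces ((p \lor (p \land \neg p)) \lor ((p \lor \neg p) \land p)) \to \neg (p \to \neg p); the model is not a countermodel.

No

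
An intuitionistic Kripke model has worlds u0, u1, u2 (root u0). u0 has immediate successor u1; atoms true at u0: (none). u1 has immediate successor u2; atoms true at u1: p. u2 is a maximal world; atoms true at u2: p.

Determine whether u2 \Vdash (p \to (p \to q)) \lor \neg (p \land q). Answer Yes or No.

Yes

u2 \Vdash (p \to (p \to q)) \lor \neg (p \land q) via the disjunct \neg (p \land q).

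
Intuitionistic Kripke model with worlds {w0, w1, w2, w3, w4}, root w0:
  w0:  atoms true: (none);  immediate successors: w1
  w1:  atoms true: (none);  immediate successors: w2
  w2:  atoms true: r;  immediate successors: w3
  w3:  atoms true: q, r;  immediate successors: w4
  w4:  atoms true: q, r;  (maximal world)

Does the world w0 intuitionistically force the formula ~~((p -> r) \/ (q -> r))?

Yes

w0 ||- ~~((p -> r) \/ (q -> r)): no world accessible from w0 forces ~((p -> r) \/ (q -> r)).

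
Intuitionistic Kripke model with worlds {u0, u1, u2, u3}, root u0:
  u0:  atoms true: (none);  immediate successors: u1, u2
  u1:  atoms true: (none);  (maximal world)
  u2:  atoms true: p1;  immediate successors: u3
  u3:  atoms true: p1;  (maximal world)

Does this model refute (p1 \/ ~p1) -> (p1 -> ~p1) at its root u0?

u0 ||-/- (p1 \/ ~p1) -> (p1 -> ~p1): at the accessible world u2, u2 ||- p1 \/ ~p1 but u2 ||-/- p1 -> ~p1.
u2 ||-/- p1 -> ~p1: already at u2 itself, u2 ||- p1 but u2 ||-/- ~p1.
u2 ||-/- ~p1 since u2 is accessible from u2 and u2 ||- p1.
So the root u0 does not force (p1 \/ ~p1) -> (p1 -> ~p1); the model is a countermodel.

Yes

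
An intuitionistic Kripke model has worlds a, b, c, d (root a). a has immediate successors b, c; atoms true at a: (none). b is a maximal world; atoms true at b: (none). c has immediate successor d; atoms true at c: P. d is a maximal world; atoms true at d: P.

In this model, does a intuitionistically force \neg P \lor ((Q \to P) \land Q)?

No

a \nVdash \neg P \lor ((Q \to P) \land Q): neither disjunct is forced at a.
a \nVdash \neg P since c is accessible from a and c \Vdash P.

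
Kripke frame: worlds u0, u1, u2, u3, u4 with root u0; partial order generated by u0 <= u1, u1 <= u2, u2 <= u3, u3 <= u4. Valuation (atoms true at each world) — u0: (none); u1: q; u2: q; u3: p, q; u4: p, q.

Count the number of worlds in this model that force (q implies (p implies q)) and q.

4

u0: does not force it — u0 does not force (q implies (p implies q)) and q since u0 fails q.
u1: forces it.
u2: forces it.
u3: forces it.
u4: forces it.
Worlds forcing the formula: {u1, u2, u3, u4}.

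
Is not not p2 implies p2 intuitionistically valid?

No

This is double-negation elimination, which is not intuitionistically valid.
A Kripke countermodel: worlds u0, u1; order generated by u0 <= u1; atoms true at each world — u0:{}; u1:{p2}.
u0 does not force not not p2 implies p2: already at u0 itself, u0 forces not not p2 but u0 does not force p2.
u0 lacks atom p2, so u0 does not force p2.
So the root u0 does not force the formula.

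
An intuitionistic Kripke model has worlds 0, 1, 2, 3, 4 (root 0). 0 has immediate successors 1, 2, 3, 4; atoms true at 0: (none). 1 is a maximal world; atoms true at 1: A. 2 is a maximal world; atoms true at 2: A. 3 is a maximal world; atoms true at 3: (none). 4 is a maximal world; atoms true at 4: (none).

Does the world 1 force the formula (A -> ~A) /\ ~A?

1 ||-/- (A -> ~A) /\ ~A since 1 fails A -> ~A.

No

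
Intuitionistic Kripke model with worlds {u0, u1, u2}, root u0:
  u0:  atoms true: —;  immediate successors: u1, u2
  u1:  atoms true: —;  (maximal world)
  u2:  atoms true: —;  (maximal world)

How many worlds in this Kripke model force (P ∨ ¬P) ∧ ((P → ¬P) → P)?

0

u0: does not force it — u0 ⊮ (P ∨ ¬P) ∧ ((P → ¬P) → P) since u0 fails (P → ¬P) → P.
u1: does not force it — u1 ⊮ (P ∨ ¬P) ∧ ((P → ¬P) → P) since u1 fails (P → ¬P) → P.
u2: does not force it.
Worlds forcing the formula: { }.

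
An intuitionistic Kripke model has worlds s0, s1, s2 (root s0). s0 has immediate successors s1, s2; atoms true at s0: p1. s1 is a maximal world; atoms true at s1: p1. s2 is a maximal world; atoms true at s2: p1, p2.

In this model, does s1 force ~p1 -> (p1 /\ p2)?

Yes

s1 ||- ~p1 -> (p1 /\ p2) vacuously: no world accessible from s1 forces the antecedent ~p1.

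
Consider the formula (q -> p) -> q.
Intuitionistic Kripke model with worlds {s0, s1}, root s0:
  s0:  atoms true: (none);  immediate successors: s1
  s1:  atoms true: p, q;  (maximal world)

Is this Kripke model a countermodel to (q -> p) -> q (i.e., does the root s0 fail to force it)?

s0 ||-/- (q -> p) -> q: already at s0 itself, s0 ||- q -> p but s0 ||-/- q.
s0 lacks atom q, so s0 ||-/- q.
So the root s0 does not force (q -> p) -> q; the model is a countermodel.

Yes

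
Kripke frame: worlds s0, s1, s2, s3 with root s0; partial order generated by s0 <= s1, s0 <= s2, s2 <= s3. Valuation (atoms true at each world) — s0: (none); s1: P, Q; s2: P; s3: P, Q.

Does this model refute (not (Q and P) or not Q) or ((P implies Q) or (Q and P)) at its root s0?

Yes

s0 does not force (not (Q and P) or not Q) or ((P implies Q) or (Q and P)): neither disjunct is forced at s0.
s0 does not force not (Q and P) or not Q: neither disjunct is forced at s0.
s0 does not force not (Q and P) since s1 is accessible from s0 and s1 forces Q and P.
So the root s0 does not force (not (Q and P) or not Q) or ((P implies Q) or (Q and P)); the model is a countermodel.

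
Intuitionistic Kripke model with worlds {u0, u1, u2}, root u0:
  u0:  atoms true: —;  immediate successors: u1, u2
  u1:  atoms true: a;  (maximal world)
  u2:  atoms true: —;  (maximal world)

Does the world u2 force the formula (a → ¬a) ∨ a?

u2 ⊩ (a → ¬a) ∨ a via the disjunct a → ¬a.

Yes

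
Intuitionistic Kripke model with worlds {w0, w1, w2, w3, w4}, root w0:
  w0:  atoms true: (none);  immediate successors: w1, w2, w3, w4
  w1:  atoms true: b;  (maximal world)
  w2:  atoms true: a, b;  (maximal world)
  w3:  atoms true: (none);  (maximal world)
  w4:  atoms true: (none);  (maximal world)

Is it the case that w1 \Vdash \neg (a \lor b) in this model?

w1 \nVdash \neg (a \lor b) since w1 is accessible from w1 and w1 \Vdash a \lor b.
w1 \Vdash a \lor b via the disjunct b.

No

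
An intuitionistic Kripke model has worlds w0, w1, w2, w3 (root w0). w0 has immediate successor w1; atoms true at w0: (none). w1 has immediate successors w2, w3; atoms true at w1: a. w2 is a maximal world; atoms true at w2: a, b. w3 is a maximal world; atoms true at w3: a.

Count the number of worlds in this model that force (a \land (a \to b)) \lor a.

w0: does not force it — w0 \nVdash (a \land (a \to b)) \lor a: neither disjunct is forced at w0.
w1: forces it.
w2: forces it.
w3: forces it.
Worlds forcing the formula: {w1, w2, w3}.

3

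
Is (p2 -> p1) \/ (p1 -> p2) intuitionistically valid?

This is the Gödel–Dummett linearity axiom, which is not intuitionistically valid.
A Kripke countermodel: worlds s0, s1, s2; order generated by s0 <= s1, s0 <= s2; atoms true at each world — s0:{}; s1:{p2}; s2:{p1}.
s0 ||-/- (p2 -> p1) \/ (p1 -> p2): neither disjunct is forced at s0.
s0 ||-/- p2 -> p1: at the accessible world s1, s1 ||- p2 but s1 ||-/- p1.
s1 lacks atom p1, so s1 ||-/- p1.
So the root s0 does not force the formula.

No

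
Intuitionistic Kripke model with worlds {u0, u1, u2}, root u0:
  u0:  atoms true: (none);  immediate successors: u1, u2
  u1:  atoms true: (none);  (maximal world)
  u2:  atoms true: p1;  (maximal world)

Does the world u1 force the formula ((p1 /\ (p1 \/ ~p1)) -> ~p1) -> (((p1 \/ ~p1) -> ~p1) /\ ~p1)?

u1 ||- ((p1 /\ (p1 \/ ~p1)) -> ~p1) -> (((p1 \/ ~p1) -> ~p1) /\ ~p1): every world accessible from u1 that forces (p1 /\ (p1 \/ ~p1)) -> ~p1 (namely u1) also forces ((p1 \/ ~p1) -> ~p1) /\ ~p1.

Yes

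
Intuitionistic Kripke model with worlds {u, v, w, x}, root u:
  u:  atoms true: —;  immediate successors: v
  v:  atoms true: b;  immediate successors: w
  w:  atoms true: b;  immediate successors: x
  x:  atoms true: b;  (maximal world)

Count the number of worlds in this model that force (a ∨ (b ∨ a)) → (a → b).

u: forces it.
v: forces it.
w: forces it.
x: forces it.
Worlds forcing the formula: {u, v, w, x}.

4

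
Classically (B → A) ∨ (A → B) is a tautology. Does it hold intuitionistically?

No

This is the Gödel–Dummett linearity axiom, which is not intuitionistically valid.
A Kripke countermodel: worlds a, b, c; order generated by a ≤ b, a ≤ c; atoms true at each world — a:{}; b:{B}; c:{A}.
a ⊮ (B → A) ∨ (A → B): neither disjunct is forced at a.
a ⊮ B → A: at the accessible world b, b ⊩ B but b ⊮ A.
b lacks atom A, so b ⊮ A.
So the root a does not force the formula.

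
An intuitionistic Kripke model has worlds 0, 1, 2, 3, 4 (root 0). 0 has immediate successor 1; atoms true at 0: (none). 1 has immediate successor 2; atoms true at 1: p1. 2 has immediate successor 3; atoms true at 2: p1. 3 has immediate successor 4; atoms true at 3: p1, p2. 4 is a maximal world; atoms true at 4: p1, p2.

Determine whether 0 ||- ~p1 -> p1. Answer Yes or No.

0 ||- ~p1 -> p1 vacuously: no world accessible from 0 forces the antecedent ~p1.

Yes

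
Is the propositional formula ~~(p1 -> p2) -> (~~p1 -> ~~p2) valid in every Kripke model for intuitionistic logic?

This is the distribution of double negation over implication, which is intuitionistically derivable.
Assume ~~(p1 -> p2) and ~~p1; suppose ~p2. Then p1 -> p2 would give ~p1 (by contraposition), contradicting ~~p1; so ~(p1 -> p2), contradicting ~~(p1 -> p2). Hence ~~p2.

Yes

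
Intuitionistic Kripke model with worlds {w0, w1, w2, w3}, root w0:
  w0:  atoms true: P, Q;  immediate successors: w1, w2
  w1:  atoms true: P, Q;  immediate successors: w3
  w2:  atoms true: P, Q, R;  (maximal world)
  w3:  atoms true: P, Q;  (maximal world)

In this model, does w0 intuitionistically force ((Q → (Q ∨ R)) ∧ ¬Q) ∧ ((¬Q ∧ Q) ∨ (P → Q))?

No

w0 ⊮ ((Q → (Q ∨ R)) ∧ ¬Q) ∧ ((¬Q ∧ Q) ∨ (P → Q)) since w0 fails (Q → (Q ∨ R)) ∧ ¬Q.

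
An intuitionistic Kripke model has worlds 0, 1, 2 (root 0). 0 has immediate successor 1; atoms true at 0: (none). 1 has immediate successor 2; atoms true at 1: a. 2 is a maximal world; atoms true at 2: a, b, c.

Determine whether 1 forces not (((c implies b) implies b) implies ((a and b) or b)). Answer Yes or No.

No

1 does not force not (((c implies b) implies b) implies ((a and b) or b)) since 1 is accessible from 1 and 1 forces ((c implies b) implies b) implies ((a and b) or b).
1 forces ((c implies b) implies b) implies ((a and b) or b): every world accessible from 1 that forces (c implies b) implies b (namely 2) also forces (a and b) or b.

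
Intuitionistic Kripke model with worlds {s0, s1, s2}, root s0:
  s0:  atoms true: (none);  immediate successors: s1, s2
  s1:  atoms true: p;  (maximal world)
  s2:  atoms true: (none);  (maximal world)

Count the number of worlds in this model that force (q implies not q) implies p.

s0: does not force it — s0 does not force (q implies not q) implies p: already at s0 itself, s0 forces q implies not q but s0 does not force p.
s1: forces it.
s2: does not force it — s2 does not force (q implies not q) implies p: already at s2 itself, s2 forces q implies not q but s2 does not force p.
Worlds forcing the formula: {s1}.

1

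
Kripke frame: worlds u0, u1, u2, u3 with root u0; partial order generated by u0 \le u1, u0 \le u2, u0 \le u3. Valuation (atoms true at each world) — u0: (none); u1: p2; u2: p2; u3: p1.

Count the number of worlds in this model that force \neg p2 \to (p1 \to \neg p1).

2

u0: does not force it — u0 \nVdash \neg p2 \to (p1 \to \neg p1): at the accessible world u3, u3 \Vdash \neg p2 but u3 \nVdash p1 \to \neg p1.
u1: forces it.
u2: forces it.
u3: does not force it — u3 \nVdash \neg p2 \to (p1 \to \neg p1): already at u3 itself, u3 \Vdash \neg p2 but u3 \nVdash p1 \to \neg p1.
Worlds forcing the formula: {u1, u2}.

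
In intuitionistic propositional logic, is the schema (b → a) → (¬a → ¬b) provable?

Yes

This is the forward direction of contraposition, which is intuitionistically derivable.
Assume b → a and ¬a. If b held then a would follow, contradicting ¬a; so ¬b.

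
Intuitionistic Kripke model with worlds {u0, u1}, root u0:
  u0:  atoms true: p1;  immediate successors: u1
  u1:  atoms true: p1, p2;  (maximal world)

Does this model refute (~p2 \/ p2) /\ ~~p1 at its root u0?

u0 ||-/- (~p2 \/ p2) /\ ~~p1 since u0 fails ~p2 \/ p2.
So the root u0 does not force (~p2 \/ p2) /\ ~~p1; the model is a countermodel.

Yes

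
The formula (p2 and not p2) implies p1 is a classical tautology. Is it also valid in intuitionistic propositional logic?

Yes

This is an instance of ex falso quodlibet, which is intuitionistically derivable.
No world can force both p2 and not p2, so the antecedent p2 and not p2 is never forced and the implication holds vacuously at every world.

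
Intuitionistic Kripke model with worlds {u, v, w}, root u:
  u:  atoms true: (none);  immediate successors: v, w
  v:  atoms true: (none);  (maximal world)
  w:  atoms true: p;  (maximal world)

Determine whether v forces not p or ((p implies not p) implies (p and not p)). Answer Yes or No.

v forces not p or ((p implies not p) implies (p and not p)) via the disjunct not p.

Yes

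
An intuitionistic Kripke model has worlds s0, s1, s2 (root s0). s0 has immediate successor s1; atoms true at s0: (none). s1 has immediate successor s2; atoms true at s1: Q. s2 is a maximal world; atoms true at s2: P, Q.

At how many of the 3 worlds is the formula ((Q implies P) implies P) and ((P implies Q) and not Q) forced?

s0: does not force it — s0 does not force ((Q implies P) implies P) and ((P implies Q) and not Q) since s0 fails (P implies Q) and not Q.
s1: does not force it — s1 does not force ((Q implies P) implies P) and ((P implies Q) and not Q) since s1 fails (P implies Q) and not Q.
s2: does not force it.
Worlds forcing the formula: { }.

0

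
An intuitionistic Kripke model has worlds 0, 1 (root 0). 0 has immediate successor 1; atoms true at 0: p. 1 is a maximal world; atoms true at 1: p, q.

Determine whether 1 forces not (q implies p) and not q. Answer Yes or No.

1 does not force not (q implies p) and not q since 1 fails not (q implies p).

No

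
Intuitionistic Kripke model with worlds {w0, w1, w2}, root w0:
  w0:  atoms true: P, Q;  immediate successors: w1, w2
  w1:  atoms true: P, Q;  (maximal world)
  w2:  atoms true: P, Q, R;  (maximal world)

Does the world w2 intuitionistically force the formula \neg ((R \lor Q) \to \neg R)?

w2 \Vdash \neg ((R \lor Q) \to \neg R): no world accessible from w2 forces (R \lor Q) \to \neg R.

Yes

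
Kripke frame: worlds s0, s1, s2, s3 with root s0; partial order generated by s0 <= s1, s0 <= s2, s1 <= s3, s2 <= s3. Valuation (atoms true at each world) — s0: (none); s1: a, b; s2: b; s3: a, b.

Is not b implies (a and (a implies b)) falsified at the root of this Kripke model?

s0 forces not b implies (a and (a implies b)) vacuously: no world accessible from s0 forces the antecedent not b.
So the root s0 forces not b implies (a and (a implies b)); the model is not a countermodel.

No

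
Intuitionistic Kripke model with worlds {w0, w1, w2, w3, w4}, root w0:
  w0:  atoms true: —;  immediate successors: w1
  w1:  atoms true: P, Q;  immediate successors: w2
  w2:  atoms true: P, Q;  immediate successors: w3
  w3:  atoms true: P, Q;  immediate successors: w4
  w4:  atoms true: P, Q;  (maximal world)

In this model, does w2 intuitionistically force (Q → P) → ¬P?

No

w2 ⊮ (Q → P) → ¬P: already at w2 itself, w2 ⊩ Q → P but w2 ⊮ ¬P.
w2 ⊮ ¬P since w2 is accessible from w2 and w2 ⊩ P.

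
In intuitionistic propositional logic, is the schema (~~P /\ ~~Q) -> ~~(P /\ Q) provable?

Yes

This is the distribution of double negation over conjunction, which is intuitionistically derivable.
Assume ~~P, ~~Q, and ~(P /\ Q). From P we'd get ~Q (since P /\ Q is refuted), contradicting ~~Q; so ~P, contradicting ~~P.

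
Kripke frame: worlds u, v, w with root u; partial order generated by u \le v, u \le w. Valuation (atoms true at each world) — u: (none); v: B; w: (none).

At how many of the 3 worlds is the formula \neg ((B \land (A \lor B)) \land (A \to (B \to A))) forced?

1

u: does not force it — u \nVdash \neg ((B \land (A \lor B)) \land (A \to (B \to A))) since v is accessible from u and v \Vdash (B \land (A \lor B)) \land (A \to (B \to A)).
v: does not force it — v \nVdash \neg ((B \land (A \lor B)) \land (A \to (B \to A))) since v is accessible from v and v \Vdash (B \land (A \lor B)) \land (A \to (B \to A)).
w: forces it.
Worlds forcing the formula: {w}.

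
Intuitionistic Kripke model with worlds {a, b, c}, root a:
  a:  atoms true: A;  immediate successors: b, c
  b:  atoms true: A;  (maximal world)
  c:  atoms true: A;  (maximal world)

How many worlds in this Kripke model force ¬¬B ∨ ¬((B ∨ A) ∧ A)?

a: does not force it — a ⊮ ¬¬B ∨ ¬((B ∨ A) ∧ A): neither disjunct is forced at a.
b: does not force it.
c: does not force it.
Worlds forcing the formula: { }.

0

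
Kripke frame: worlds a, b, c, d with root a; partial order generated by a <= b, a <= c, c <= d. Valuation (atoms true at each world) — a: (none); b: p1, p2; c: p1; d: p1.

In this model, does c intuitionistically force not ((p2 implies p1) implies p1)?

No

c does not force not ((p2 implies p1) implies p1) since c is accessible from c and c forces (p2 implies p1) implies p1.
c forces (p2 implies p1) implies p1: every world accessible from c that forces p2 implies p1 (namely c, d) also forces p1.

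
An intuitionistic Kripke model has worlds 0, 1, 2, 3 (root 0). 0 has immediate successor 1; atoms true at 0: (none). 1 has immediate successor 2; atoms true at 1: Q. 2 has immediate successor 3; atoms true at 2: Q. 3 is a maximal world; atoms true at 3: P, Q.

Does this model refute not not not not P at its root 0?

0 forces not not not not P: no world accessible from 0 forces not not not P.
So the root 0 forces not not not not P; the model is not a countermodel.

No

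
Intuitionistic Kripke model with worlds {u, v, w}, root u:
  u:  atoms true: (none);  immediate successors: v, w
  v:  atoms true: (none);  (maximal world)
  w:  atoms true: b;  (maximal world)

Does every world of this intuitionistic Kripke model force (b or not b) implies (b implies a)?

Not every world: u does not force (b or not b) implies (b implies a).
u does not force (b or not b) implies (b implies a): at the accessible world w, w forces b or not b but w does not force b implies a.
w does not force b implies a: already at w itself, w forces b but w does not force a.
w lacks atom a, so w does not force a.

No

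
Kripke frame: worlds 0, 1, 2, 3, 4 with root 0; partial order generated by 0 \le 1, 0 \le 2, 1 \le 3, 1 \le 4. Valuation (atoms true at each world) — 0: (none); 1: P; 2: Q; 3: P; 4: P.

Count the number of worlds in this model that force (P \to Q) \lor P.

0: does not force it — 0 \nVdash (P \to Q) \lor P: neither disjunct is forced at 0.
1: forces it.
2: forces it.
3: forces it.
4: forces it.
Worlds forcing the formula: {1, 2, 3, 4}.

4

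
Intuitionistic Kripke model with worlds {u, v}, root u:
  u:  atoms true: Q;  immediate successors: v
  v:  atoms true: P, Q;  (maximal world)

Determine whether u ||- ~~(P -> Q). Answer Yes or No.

Yes

u ||- ~~(P -> Q): no world accessible from u forces ~(P -> Q).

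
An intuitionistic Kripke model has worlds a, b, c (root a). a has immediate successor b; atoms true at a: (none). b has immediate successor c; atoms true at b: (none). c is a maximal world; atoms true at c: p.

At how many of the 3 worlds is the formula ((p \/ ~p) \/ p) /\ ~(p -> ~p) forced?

a: does not force it — a ||-/- ((p \/ ~p) \/ p) /\ ~(p -> ~p) since a fails (p \/ ~p) \/ p.
b: does not force it — b ||-/- ((p \/ ~p) \/ p) /\ ~(p -> ~p) since b fails (p \/ ~p) \/ p.
c: forces it.
Worlds forcing the formula: {c}.

1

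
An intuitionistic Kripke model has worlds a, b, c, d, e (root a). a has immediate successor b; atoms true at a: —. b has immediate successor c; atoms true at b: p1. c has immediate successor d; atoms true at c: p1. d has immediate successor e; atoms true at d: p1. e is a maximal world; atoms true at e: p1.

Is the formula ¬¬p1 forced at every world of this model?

a ⊩ ¬¬p1: no world accessible from a forces ¬p1.
Since the root a forces ¬¬p1 and forcing is persistent (monotone upward), every world forces it.

Yes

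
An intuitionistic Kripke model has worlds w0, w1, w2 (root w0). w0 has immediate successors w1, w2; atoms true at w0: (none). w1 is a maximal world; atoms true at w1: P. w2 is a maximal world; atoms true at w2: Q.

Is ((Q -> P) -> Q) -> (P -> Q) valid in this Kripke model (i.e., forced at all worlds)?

w0 ||- ((Q -> P) -> Q) -> (P -> Q): every world accessible from w0 that forces (Q -> P) -> Q (namely w2) also forces P -> Q.
Since the root w0 forces ((Q -> P) -> Q) -> (P -> Q) and forcing is persistent (monotone upward), every world forces it.

Yes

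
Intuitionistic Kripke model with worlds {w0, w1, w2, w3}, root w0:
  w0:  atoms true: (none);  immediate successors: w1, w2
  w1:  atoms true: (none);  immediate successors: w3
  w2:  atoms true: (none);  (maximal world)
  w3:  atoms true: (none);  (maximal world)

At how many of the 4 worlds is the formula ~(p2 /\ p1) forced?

4

w0: forces it.
w1: forces it.
w2: forces it.
w3: forces it.
Worlds forcing the formula: {w0, w1, w2, w3}.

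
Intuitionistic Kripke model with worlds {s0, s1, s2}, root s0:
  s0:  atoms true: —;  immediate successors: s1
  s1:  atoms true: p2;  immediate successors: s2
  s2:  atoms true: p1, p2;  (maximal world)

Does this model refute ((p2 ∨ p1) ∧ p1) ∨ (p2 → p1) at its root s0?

s0 ⊮ ((p2 ∨ p1) ∧ p1) ∨ (p2 → p1): neither disjunct is forced at s0.
s0 ⊮ (p2 ∨ p1) ∧ p1 since s0 fails p2 ∨ p1.
So the root s0 does not force ((p2 ∨ p1) ∧ p1) ∨ (p2 → p1); the model is a countermodel.

Yes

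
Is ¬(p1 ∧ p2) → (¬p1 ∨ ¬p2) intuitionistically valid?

This is the constructively invalid direction of De Morgan's law for conjunction, which is not intuitionistically valid.
A Kripke countermodel: worlds a, b, c; order generated by a ≤ b, a ≤ c; atoms true at each world — a:{}; b:{p1}; c:{p2}.
a ⊮ ¬(p1 ∧ p2) → (¬p1 ∨ ¬p2): already at a itself, a ⊩ ¬(p1 ∧ p2) but a ⊮ ¬p1 ∨ ¬p2.
a ⊮ ¬p1 ∨ ¬p2: neither disjunct is forced at a.
a ⊮ ¬p1 since b is accessible from a and b ⊩ p1.
So the root a does not force the formula.

No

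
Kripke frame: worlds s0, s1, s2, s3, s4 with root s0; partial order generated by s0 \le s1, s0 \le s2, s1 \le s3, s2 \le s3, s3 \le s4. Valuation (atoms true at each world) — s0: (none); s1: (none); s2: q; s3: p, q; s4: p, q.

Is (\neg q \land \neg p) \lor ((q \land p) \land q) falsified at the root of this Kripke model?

s0 \nVdash (\neg q \land \neg p) \lor ((q \land p) \land q): neither disjunct is forced at s0.
s0 \nVdash \neg q \land \neg p since s0 fails \neg q.
So the root s0 does not force (\neg q \land \neg p) \lor ((q \land p) \land q); the model is a countermodel.

Yes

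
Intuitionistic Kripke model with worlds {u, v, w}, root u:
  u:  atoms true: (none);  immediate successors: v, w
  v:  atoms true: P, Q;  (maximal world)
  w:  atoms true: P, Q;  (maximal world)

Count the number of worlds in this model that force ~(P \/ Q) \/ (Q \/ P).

u: does not force it — u ||-/- ~(P \/ Q) \/ (Q \/ P): neither disjunct is forced at u.
v: forces it.
w: forces it.
Worlds forcing the formula: {v, w}.

2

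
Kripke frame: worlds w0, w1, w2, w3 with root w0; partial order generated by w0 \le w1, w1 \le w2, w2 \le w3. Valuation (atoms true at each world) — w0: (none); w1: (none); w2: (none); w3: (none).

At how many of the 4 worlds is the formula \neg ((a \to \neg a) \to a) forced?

4

w0: forces it.
w1: forces it.
w2: forces it.
w3: forces it.
Worlds forcing the formula: {w0, w1, w2, w3}.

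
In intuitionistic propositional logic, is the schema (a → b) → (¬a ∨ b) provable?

This is the material-implication-as-disjunction principle, which is not intuitionistically valid.
A Kripke countermodel: worlds 0, 1; order generated by 0 ≤ 1; atoms true at each world — 0:{}; 1:{a,b}.
0 ⊮ (a → b) → (¬a ∨ b): already at 0 itself, 0 ⊩ a → b but 0 ⊮ ¬a ∨ b.
0 ⊮ ¬a ∨ b: neither disjunct is forced at 0.
0 ⊮ ¬a since 1 is accessible from 0 and 1 ⊩ a.
So the root 0 does not force the formula.

No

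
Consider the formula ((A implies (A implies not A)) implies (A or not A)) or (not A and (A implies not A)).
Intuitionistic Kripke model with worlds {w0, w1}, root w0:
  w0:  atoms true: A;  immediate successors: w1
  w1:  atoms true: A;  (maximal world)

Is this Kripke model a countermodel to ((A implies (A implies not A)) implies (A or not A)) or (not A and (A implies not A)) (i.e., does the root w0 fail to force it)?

w0 forces ((A implies (A implies not A)) implies (A or not A)) or (not A and (A implies not A)) via the disjunct (A implies (A implies not A)) implies (A or not A).
So the root w0 forces ((A implies (A implies not A)) implies (A or not A)) or (not A and (A implies not A)); the model is not a countermodel.

No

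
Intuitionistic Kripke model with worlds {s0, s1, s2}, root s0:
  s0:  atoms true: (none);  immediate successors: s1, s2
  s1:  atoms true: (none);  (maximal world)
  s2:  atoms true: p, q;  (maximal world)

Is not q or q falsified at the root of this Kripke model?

s0 does not force not q or q: neither disjunct is forced at s0.
s0 does not force not q since s2 is accessible from s0 and s2 forces q.
So the root s0 does not force not q or q; the model is a countermodel.

Yes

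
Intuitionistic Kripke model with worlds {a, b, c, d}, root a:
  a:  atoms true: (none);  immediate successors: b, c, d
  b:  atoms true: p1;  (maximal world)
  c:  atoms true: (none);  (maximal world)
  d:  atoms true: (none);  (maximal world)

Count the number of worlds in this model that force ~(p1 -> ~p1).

1

a: does not force it — a ||-/- ~(p1 -> ~p1) since c is accessible from a and c ||- p1 -> ~p1.
b: forces it.
c: does not force it — c ||-/- ~(p1 -> ~p1) since c is accessible from c and c ||- p1 -> ~p1.
d: does not force it — d ||-/- ~(p1 -> ~p1) since d is accessible from d and d ||- p1 -> ~p1.
Worlds forcing the formula: {b}.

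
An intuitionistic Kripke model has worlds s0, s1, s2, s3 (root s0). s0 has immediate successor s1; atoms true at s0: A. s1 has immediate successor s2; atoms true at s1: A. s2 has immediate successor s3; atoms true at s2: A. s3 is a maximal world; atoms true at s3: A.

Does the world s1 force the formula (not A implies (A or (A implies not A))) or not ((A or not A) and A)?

Yes

s1 forces (not A implies (A or (A implies not A))) or not ((A or not A) and A) via the disjunct not A implies (A or (A implies not A)).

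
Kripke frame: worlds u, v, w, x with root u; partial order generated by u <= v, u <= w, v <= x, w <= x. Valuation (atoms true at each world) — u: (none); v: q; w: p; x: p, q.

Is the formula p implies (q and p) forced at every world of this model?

Not every world: u does not force p implies (q and p).
u does not force p implies (q and p): at the accessible world w, w forces p but w does not force q and p.
w does not force q and p since w fails q.

No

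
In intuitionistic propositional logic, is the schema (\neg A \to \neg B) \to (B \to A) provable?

This is the converse of contraposition, which is not intuitionistically valid.
A Kripke countermodel: worlds a, b; order generated by a \le b; atoms true at each world — a:{B}; b:{A,B}.
a \nVdash (\neg A \to \neg B) \to (B \to A): already at a itself, a \Vdash \neg A \to \neg B but a \nVdash B \to A.
a \nVdash B \to A: already at a itself, a \Vdash B but a \nVdash A.
a lacks atom A, so a \nVdash A.
So the root a does not force the formula.

No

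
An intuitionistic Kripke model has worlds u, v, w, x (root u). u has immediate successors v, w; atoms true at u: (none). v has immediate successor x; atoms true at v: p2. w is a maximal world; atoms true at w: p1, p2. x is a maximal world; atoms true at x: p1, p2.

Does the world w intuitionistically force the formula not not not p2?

w does not force not not not p2 since w is accessible from w and w forces not not p2.
w forces not not p2: no world accessible from w forces not p2.

No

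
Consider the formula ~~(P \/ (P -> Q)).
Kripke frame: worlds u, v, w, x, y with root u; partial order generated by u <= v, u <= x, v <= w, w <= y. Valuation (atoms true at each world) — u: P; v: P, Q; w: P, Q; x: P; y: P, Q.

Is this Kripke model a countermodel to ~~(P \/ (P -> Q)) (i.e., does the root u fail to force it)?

u ||- ~~(P \/ (P -> Q)): no world accessible from u forces ~(P \/ (P -> Q)).
So the root u forces ~~(P \/ (P -> Q)); the model is not a countermodel.

No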